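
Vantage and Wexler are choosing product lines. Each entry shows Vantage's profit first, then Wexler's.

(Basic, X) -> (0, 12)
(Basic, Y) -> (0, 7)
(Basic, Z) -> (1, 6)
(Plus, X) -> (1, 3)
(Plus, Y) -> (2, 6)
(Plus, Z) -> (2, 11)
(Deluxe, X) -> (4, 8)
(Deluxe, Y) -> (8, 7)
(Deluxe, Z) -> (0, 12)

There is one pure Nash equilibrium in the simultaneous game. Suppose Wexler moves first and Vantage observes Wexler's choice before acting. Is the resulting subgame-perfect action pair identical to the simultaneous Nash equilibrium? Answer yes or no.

yes

Backward induction with Wexler moving first.
- X → Vantage plays Deluxe (best of 0, 1, 4); Wexler gets 8.
- Y → Vantage plays Deluxe (best of 0, 2, 8); Wexler gets 7.
- Z → Vantage plays Plus (best of 1, 2, 0); Wexler gets 11.
Wexler's induced payoffs are 8, 7, 11, so Wexler commits to Z. Subgame-perfect outcome: (Plus, Z) with payoffs (2, 11).
Under simultaneous play:
Vantage's best replies: X→Deluxe; Y→Deluxe; Z→Plus.
Wexler's best replies: Basic→X; Plus→Z; Deluxe→Z.
The unique mutual best reply is (Plus, Z), giving (2, 11).
Sequential outcome (Plus, Z) coincides with the Nash profile (Plus, Z).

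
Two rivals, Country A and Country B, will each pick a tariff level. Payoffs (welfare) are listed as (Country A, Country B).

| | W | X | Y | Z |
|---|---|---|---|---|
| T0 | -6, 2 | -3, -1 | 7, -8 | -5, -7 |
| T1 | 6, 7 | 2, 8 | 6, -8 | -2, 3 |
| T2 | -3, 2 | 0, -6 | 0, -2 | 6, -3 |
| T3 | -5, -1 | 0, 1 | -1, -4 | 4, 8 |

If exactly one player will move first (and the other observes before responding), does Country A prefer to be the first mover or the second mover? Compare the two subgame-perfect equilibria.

first

If Country A leads: Country B's best replies are T0→W, T1→X, T2→W, T3→Z; Country A's induced payoffs -6, 2, -3, 4; outcome (T3, Z), payoffs (4, 8).
If Country B leads: Country A's best replies are W→T1, X→T1, Y→T0, Z→T2; Country B's induced payoffs 7, 8, -8, -3; outcome (T1, X), payoffs (2, 8).
Country A gets 4 moving first and 2 moving second, so Country A prefers to move first.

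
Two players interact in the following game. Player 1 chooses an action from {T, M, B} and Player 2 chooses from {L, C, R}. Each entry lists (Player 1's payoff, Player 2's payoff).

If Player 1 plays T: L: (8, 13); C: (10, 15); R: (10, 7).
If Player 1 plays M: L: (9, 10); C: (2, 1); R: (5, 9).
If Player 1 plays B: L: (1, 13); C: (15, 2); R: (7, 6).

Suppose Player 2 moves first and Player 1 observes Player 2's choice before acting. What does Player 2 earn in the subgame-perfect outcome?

Solve by backward induction (Player 2 leads).
- L → Player 1 plays M (best of 8, 9, 1); Player 2 gets 10.
- C → Player 1 plays B (best of 10, 2, 15); Player 2 gets 2.
- R → Player 1 plays T (best of 10, 5, 7); Player 2 gets 7.
Among 10, 2, 7, the best is 10 at L. Subgame-perfect outcome: (M, L) with payoffs (9, 10).

10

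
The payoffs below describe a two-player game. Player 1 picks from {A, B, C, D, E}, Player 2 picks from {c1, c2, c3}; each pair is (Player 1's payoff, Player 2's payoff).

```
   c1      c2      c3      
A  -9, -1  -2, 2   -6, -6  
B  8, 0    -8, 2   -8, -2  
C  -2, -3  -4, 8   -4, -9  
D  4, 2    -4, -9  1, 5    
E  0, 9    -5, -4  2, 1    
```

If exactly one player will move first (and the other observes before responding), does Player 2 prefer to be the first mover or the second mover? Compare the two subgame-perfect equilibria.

If Player 1 leads: Player 2's best replies are A→c2, B→c2, C→c2, D→c3, E→c1; Player 1's induced payoffs -2, -8, -4, 1, 0; outcome (D, c3), payoffs (1, 5).
If Player 2 leads: Player 1's best replies are c1→B, c2→A, c3→E; Player 2's induced payoffs 0, 2, 1; outcome (A, c2), payoffs (-2, 2).
Player 2 gets 2 moving first and 5 moving second, so Player 2 prefers to move second.

second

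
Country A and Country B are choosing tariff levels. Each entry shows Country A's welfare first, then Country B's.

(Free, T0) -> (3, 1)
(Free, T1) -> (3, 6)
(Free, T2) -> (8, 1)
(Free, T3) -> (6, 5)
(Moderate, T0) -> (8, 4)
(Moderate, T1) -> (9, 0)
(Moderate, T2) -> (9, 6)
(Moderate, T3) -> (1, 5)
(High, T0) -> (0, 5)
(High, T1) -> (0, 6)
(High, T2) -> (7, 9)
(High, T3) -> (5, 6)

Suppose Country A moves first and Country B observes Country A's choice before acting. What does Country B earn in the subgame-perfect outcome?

6

Work backward from Country B's decision.
- Free: BR = T1, leader payoff 3.
- Moderate: BR = T2, leader payoff 9.
- High: BR = T2, leader payoff 7.
Country A's induced payoffs are 3, 9, 7, so Country A commits to Moderate. Subgame-perfect outcome: (Moderate, T2) with payoffs (9, 6).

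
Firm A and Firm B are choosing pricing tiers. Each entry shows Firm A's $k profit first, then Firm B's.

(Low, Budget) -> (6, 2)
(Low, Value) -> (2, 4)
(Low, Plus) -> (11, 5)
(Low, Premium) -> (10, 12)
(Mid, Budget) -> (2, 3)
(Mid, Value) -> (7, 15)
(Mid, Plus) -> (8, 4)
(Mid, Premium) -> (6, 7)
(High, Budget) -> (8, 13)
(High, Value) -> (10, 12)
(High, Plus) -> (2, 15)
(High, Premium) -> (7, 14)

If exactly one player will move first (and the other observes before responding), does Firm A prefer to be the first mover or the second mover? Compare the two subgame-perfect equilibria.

first

If Firm A leads: Firm B's best replies are Low→Premium, Mid→Value, High→Plus; Firm A's induced payoffs 10, 7, 2; outcome (Low, Premium), payoffs (10, 12).
If Firm B leads: Firm A's best replies are Budget→High, Value→High, Plus→Low, Premium→Low; Firm B's induced payoffs 13, 12, 5, 12; outcome (High, Budget), payoffs (8, 13).
Firm A gets 10 moving first and 8 moving second, so Firm A prefers to move first.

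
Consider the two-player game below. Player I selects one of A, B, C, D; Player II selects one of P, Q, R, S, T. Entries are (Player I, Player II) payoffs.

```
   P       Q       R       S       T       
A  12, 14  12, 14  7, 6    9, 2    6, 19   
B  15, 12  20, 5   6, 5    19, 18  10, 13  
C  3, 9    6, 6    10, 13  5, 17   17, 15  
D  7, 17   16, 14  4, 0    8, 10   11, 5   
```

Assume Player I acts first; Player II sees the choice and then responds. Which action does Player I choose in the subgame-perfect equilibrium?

Backward induction with Player I moving first.
- A: BR = T, leader payoff 6.
- B: BR = S, leader payoff 19.
- C: BR = S, leader payoff 5.
- D: BR = P, leader payoff 7.
Player I's induced payoffs are 6, 19, 5, 7, so Player I commits to B. Subgame-perfect outcome: (B, S) with payoffs (19, 18).

B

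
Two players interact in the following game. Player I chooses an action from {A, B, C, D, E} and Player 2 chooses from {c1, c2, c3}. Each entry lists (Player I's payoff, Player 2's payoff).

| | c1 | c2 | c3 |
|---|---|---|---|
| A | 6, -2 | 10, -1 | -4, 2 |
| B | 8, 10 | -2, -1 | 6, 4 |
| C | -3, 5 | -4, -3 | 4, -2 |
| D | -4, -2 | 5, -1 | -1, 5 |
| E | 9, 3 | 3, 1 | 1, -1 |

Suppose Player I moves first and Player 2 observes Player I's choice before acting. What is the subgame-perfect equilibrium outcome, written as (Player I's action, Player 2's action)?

Work backward from Player 2's decision.
- A → Player 2 plays c3 (best of -2, -1, 2); Player I gets -4.
- B → Player 2 plays c1 (best of 10, -1, 4); Player I gets 8.
- C → Player 2 plays c1 (best of 5, -3, -2); Player I gets -3.
- D → Player 2 plays c3 (best of -2, -1, 5); Player I gets -1.
- E → Player 2 plays c1 (best of 3, 1, -1); Player I gets 9.
Among -4, 8, -3, -1, 9, the best is 9 at E. Subgame-perfect outcome: (E, c1) with payoffs (9, 3).

(E, c1)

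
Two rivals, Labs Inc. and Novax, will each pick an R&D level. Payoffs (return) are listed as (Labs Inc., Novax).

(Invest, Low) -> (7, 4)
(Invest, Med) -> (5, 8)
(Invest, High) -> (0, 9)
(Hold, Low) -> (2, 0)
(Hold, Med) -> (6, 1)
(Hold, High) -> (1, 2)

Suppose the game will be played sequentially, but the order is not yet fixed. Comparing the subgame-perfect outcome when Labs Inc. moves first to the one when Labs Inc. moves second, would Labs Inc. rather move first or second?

If Labs Inc. leads: Novax's best replies are Invest→High, Hold→High; Labs Inc.'s induced payoffs 0, 1; outcome (Hold, High), payoffs (1, 2).
If Novax leads: Labs Inc.'s best replies are Low→Invest, Med→Hold, High→Hold; Novax's induced payoffs 4, 1, 2; outcome (Invest, Low), payoffs (7, 4).
Labs Inc. gets 1 moving first and 7 moving second, so Labs Inc. prefers to move second.

second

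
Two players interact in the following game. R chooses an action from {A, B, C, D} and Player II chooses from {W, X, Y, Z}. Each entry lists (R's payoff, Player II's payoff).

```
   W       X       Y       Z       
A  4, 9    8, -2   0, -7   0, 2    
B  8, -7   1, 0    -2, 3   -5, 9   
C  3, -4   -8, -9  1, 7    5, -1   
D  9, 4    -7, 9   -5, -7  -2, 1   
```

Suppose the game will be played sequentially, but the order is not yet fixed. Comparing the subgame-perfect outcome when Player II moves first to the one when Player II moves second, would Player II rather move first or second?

second

If R leads: Player II's best replies are A→W, B→Z, C→Y, D→X; R's induced payoffs 4, -5, 1, -7; outcome (A, W), payoffs (4, 9).
If Player II leads: R's best replies are W→D, X→A, Y→C, Z→C; Player II's induced payoffs 4, -2, 7, -1; outcome (C, Y), payoffs (1, 7).
Player II gets 7 moving first and 9 moving second, so Player II prefers to move second.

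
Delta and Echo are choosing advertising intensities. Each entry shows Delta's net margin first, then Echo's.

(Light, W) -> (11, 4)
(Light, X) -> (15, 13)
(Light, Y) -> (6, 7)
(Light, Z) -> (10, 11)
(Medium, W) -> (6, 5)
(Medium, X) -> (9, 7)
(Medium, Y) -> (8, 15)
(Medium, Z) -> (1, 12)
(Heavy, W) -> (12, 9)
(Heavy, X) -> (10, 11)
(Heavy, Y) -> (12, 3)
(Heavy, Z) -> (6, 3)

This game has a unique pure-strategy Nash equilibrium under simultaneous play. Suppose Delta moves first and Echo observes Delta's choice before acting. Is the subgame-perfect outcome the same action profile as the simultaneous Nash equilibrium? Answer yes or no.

Echo best-responds to each possible Delta move:
- Light: BR = X, leader payoff 15.
- Medium: BR = Y, leader payoff 8.
- Heavy: BR = X, leader payoff 10.
Maximizing over 15, 8, 10, Delta chooses Light. Subgame-perfect outcome: (Light, X) with payoffs (15, 13).
Under simultaneous play:
Delta's best replies: W→Heavy; X→Light; Y→Heavy; Z→Light.
Echo's best replies: Light→X; Medium→Y; Heavy→X.
Only (Light, X) has each player best-responding; Nash payoffs (15, 13).
Sequential outcome (Light, X) coincides with the Nash profile (Light, X).

yes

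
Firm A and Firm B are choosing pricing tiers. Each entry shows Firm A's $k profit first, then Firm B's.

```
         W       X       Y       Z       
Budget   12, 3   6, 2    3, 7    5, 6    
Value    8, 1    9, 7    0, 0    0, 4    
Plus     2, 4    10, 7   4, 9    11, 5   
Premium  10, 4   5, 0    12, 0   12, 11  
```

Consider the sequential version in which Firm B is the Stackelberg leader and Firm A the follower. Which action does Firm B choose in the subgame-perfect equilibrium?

Z

Firm A best-responds to each possible Firm B move:
- W: Firm A compares 12, 8, 2, 10 and picks Budget; Firm B would get 3.
- X: Firm A compares 6, 9, 10, 5 and picks Plus; Firm B would get 7.
- Y: Firm A compares 3, 0, 4, 12 and picks Premium; Firm B would get 0.
- Z: Firm A compares 5, 0, 11, 12 and picks Premium; Firm B would get 11.
Firm B's induced payoffs are 3, 7, 0, 11, so Firm B commits to Z. Subgame-perfect outcome: (Premium, Z) with payoffs (12, 11).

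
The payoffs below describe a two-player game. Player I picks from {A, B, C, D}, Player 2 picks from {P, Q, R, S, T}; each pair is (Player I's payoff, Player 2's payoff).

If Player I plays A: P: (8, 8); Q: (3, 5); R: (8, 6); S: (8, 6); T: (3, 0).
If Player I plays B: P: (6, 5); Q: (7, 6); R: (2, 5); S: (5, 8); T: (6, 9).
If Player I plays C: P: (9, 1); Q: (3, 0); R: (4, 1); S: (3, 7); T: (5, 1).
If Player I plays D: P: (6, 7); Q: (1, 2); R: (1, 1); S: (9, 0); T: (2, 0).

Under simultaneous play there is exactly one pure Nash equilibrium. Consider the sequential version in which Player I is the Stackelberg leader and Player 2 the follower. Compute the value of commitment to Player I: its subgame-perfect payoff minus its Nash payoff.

Backward induction with Player I moving first.
- A → Player 2 plays P (best of 8, 5, 6, 6, 0); Player I gets 8.
- B → Player 2 plays T (best of 5, 6, 5, 8, 9); Player I gets 6.
- C → Player 2 plays S (best of 1, 0, 1, 7, 1); Player I gets 3.
- D → Player 2 plays P (best of 7, 2, 1, 0, 0); Player I gets 6.
Among 8, 6, 3, 6, the best is 8 at A. Subgame-perfect outcome: (A, P) with payoffs (8, 8).
For the simultaneous game, intersect best replies.
Player I's best replies: P→C; Q→B; R→A; S→D; T→B.
Player 2's best replies: A→P; B→T; C→S; D→P.
Only (B, T) has each player best-responding; Nash payoffs (6, 9).
Player I's commitment gain: 8 − 6 = 2.

2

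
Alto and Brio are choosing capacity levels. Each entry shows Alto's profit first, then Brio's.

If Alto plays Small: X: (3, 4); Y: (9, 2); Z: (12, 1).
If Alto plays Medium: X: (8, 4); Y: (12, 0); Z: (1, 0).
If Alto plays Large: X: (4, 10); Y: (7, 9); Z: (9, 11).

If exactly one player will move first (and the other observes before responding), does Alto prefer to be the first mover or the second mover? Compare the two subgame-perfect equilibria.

If Alto leads: Brio's best replies are Small→X, Medium→X, Large→Z; Alto's induced payoffs 3, 8, 9; outcome (Large, Z), payoffs (9, 11).
If Brio leads: Alto's best replies are X→Medium, Y→Medium, Z→Small; Brio's induced payoffs 4, 0, 1; outcome (Medium, X), payoffs (8, 4).
Alto gets 9 moving first and 8 moving second, so Alto prefers to move first.

first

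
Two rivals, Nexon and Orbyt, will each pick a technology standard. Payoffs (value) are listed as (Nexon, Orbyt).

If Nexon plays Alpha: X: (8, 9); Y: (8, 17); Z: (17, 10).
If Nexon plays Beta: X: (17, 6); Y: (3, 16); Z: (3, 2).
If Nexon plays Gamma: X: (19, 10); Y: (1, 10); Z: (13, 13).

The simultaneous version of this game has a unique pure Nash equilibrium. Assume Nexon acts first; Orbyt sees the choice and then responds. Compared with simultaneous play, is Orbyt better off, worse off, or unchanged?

worse off

Work backward from Orbyt's decision.
- Alpha → Orbyt plays Y (best of 9, 17, 10); Nexon gets 8.
- Beta → Orbyt plays Y (best of 6, 16, 2); Nexon gets 3.
- Gamma → Orbyt plays Z (best of 10, 10, 13); Nexon gets 13.
Maximizing over 8, 3, 13, Nexon chooses Gamma. Subgame-perfect outcome: (Gamma, Z) with payoffs (13, 13).
For the simultaneous game, intersect best replies.
Nexon's best replies: X→Gamma; Y→Alpha; Z→Alpha.
Orbyt's best replies: Alpha→Y; Beta→Y; Gamma→Z.
Only (Alpha, Y) has each player best-responding; Nash payoffs (8, 17).
Orbyt earns 13 sequentially versus 17 at the Nash outcome: worse off.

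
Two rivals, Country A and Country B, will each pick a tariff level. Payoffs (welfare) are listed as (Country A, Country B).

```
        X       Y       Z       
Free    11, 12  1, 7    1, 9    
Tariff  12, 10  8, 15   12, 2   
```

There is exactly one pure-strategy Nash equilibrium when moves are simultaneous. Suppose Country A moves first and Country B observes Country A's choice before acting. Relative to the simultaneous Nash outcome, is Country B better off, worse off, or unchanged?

Work backward from Country B's decision.
- Free: BR = X, leader payoff 11.
- Tariff: BR = Y, leader payoff 8.
Maximizing over 11, 8, Country A chooses Free. Subgame-perfect outcome: (Free, X) with payoffs (11, 12).
Under simultaneous play:
Country A's best replies: X→Tariff; Y→Tariff; Z→Tariff.
Country B's best replies: Free→X; Tariff→Y.
The unique mutual best reply is (Tariff, Y), giving (8, 15).
Country B earns 12 sequentially versus 15 at the Nash outcome: worse off.

worse off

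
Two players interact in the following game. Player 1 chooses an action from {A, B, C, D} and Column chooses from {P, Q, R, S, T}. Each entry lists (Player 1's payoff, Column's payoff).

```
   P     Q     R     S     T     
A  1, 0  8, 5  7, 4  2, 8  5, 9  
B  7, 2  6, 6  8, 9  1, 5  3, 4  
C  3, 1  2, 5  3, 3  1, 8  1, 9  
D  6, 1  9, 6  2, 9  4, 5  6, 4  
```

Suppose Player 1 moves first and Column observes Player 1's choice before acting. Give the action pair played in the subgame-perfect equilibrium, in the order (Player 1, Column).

Work backward from Column's decision.
- A: Column compares 0, 5, 4, 8, 9 and picks T; Player 1 would get 5.
- B: Column compares 2, 6, 9, 5, 4 and picks R; Player 1 would get 8.
- C: Column compares 1, 5, 3, 8, 9 and picks T; Player 1 would get 1.
- D: Column compares 1, 6, 9, 5, 4 and picks R; Player 1 would get 2.
Among 5, 8, 1, 2, the best is 8 at B. Subgame-perfect outcome: (B, R) with payoffs (8, 9).

(B, R)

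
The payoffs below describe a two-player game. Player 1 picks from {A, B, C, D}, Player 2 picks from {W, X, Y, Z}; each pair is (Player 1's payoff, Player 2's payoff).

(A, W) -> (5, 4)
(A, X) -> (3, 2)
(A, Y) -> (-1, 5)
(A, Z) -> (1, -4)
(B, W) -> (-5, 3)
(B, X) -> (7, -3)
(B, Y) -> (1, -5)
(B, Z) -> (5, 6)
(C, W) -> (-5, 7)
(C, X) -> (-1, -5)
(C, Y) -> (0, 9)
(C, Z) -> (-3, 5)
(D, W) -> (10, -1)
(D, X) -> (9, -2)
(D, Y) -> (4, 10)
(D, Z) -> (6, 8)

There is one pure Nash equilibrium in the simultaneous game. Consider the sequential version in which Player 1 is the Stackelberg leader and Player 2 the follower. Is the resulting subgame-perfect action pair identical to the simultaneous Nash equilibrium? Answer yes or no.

no

Backward induction with Player 1 moving first.
- A: BR = Y, leader payoff -1.
- B: BR = Z, leader payoff 5.
- C: BR = Y, leader payoff 0.
- D: BR = Y, leader payoff 4.
Maximizing over -1, 5, 0, 4, Player 1 chooses B. Subgame-perfect outcome: (B, Z) with payoffs (5, 6).
Now find the simultaneous Nash equilibrium.
Player 1's best replies: W→D; X→D; Y→D; Z→D.
Player 2's best replies: A→Y; B→Z; C→Y; D→Y.
The unique mutual best reply is (D, Y), giving (4, 10).
Sequential outcome (B, Z) differs from the Nash profile (D, Y).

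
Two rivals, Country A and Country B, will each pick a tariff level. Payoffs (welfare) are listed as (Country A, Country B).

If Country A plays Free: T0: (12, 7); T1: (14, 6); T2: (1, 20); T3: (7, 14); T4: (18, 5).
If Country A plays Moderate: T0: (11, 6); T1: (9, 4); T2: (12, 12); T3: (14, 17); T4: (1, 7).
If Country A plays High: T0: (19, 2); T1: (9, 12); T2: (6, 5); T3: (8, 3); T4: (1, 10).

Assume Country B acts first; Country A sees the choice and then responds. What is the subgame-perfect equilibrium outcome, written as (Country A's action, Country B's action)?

(Moderate, T3)

Country A best-responds to each possible Country B move:
- T0: BR = High, leader payoff 2.
- T1: BR = Free, leader payoff 6.
- T2: BR = Moderate, leader payoff 12.
- T3: BR = Moderate, leader payoff 17.
- T4: BR = Free, leader payoff 5.
Among 2, 6, 12, 17, 5, the best is 17 at T3. Subgame-perfect outcome: (Moderate, T3) with payoffs (14, 17).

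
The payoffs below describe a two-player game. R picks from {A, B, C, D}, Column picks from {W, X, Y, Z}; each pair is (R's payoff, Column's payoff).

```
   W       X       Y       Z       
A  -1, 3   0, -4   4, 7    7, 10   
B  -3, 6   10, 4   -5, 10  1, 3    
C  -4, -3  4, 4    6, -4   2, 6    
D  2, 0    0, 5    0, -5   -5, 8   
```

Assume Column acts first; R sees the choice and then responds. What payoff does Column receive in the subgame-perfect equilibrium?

10

Backward induction with Column moving first.
- W: R compares -1, -3, -4, 2 and picks D; Column would get 0.
- X: R compares 0, 10, 4, 0 and picks B; Column would get 4.
- Y: R compares 4, -5, 6, 0 and picks C; Column would get -4.
- Z: R compares 7, 1, 2, -5 and picks A; Column would get 10.
Among 0, 4, -4, 10, the best is 10 at Z. Subgame-perfect outcome: (A, Z) with payoffs (7, 10).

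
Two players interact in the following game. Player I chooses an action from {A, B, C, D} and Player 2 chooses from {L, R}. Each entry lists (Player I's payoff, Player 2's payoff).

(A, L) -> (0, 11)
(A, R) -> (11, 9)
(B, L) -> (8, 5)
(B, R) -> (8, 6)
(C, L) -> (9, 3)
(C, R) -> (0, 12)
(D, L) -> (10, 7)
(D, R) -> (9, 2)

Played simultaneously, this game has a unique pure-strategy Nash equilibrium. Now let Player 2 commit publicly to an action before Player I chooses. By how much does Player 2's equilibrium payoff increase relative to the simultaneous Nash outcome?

Work backward from Player I's decision.
- L: Player I compares 0, 8, 9, 10 and picks D; Player 2 would get 7.
- R: Player I compares 11, 8, 0, 9 and picks A; Player 2 would get 9.
Among 7, 9, the best is 9 at R. Subgame-perfect outcome: (A, R) with payoffs (11, 9).
For the simultaneous game, intersect best replies.
Player I's best replies: L→D; R→A.
Player 2's best replies: A→L; B→R; C→R; D→L.
The unique mutual best reply is (D, L), giving (10, 7).
Player 2's commitment gain: 9 − 7 = 2.

2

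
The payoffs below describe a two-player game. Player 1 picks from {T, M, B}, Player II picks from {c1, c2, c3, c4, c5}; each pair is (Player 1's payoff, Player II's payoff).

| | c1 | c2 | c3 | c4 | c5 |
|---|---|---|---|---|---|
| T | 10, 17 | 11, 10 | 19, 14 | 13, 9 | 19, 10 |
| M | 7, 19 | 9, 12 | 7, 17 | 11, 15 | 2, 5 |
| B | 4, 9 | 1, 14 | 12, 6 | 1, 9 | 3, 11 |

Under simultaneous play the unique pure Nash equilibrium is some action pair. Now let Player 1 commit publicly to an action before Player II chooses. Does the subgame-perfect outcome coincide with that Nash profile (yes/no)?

yes

Player II best-responds to each possible Player 1 move:
- T → Player II plays c1 (best of 17, 10, 14, 9, 10); Player 1 gets 10.
- M → Player II plays c1 (best of 19, 12, 17, 15, 5); Player 1 gets 7.
- B → Player II plays c2 (best of 9, 14, 6, 9, 11); Player 1 gets 1.
Player 1's induced payoffs are 10, 7, 1, so Player 1 commits to T. Subgame-perfect outcome: (T, c1) with payoffs (10, 17).
Now find the simultaneous Nash equilibrium.
Player 1's best replies: c1→T; c2→T; c3→T; c4→T; c5→T.
Player II's best replies: T→c1; M→c1; B→c2.
The unique mutual best reply is (T, c1), giving (10, 17).
Sequential outcome (T, c1) coincides with the Nash profile (T, c1).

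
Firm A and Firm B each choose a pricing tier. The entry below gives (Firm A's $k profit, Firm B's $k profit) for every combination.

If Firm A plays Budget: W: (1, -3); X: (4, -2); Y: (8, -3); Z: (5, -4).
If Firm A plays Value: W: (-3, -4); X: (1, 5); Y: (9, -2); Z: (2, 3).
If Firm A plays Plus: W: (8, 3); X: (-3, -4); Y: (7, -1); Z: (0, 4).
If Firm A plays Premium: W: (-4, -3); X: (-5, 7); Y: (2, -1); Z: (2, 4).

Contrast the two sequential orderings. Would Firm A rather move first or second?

second

If Firm A leads: Firm B's best replies are Budget→X, Value→X, Plus→Z, Premium→X; Firm A's induced payoffs 4, 1, 0, -5; outcome (Budget, X), payoffs (4, -2).
If Firm B leads: Firm A's best replies are W→Plus, X→Budget, Y→Value, Z→Budget; Firm B's induced payoffs 3, -2, -2, -4; outcome (Plus, W), payoffs (8, 3).
Firm A gets 4 moving first and 8 moving second, so Firm A prefers to move second.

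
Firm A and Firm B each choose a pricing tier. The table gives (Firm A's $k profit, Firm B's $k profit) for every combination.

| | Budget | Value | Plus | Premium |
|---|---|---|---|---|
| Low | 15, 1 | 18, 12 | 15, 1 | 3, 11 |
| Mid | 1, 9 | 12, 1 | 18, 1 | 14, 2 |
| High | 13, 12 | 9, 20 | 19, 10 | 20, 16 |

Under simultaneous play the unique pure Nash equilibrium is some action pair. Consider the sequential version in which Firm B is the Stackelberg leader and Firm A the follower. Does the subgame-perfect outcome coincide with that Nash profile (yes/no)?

no

Firm A best-responds to each possible Firm B move:
- Budget: BR = Low, leader payoff 1.
- Value: BR = Low, leader payoff 12.
- Plus: BR = High, leader payoff 10.
- Premium: BR = High, leader payoff 16.
Firm B's induced payoffs are 1, 12, 10, 16, so Firm B commits to Premium. Subgame-perfect outcome: (High, Premium) with payoffs (20, 16).
Under simultaneous play:
Firm A's best replies: Budget→Low; Value→Low; Plus→High; Premium→High.
Firm B's best replies: Low→Value; Mid→Budget; High→Value.
The unique mutual best reply is (Low, Value), giving (18, 12).
Sequential outcome (High, Premium) differs from the Nash profile (Low, Value).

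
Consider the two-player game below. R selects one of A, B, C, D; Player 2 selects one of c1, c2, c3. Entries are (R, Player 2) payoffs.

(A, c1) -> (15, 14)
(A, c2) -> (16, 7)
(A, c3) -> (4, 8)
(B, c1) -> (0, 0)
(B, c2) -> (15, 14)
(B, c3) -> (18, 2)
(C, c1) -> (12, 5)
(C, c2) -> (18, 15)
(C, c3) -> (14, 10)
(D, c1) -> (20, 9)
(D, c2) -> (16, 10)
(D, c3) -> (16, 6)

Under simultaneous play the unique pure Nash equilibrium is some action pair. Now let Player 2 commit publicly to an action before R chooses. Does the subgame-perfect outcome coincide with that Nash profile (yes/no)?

yes

Work backward from R's decision.
- c1: R compares 15, 0, 12, 20 and picks D; Player 2 would get 9.
- c2: R compares 16, 15, 18, 16 and picks C; Player 2 would get 15.
- c3: R compares 4, 18, 14, 16 and picks B; Player 2 would get 2.
Player 2's induced payoffs are 9, 15, 2, so Player 2 commits to c2. Subgame-perfect outcome: (C, c2) with payoffs (18, 15).
Under simultaneous play:
R's best replies: c1→D; c2→C; c3→B.
Player 2's best replies: A→c1; B→c2; C→c2; D→c2.
The unique mutual best reply is (C, c2), giving (18, 15).
Sequential outcome (C, c2) coincides with the Nash profile (C, c2).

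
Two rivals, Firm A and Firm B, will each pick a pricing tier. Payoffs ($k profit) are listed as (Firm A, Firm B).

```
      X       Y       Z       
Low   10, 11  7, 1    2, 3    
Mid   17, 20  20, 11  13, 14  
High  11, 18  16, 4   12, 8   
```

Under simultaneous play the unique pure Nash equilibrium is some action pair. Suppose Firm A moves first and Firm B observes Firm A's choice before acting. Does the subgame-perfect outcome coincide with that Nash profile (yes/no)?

yes

Solve by backward induction (Firm A leads).
- Low: Firm B compares 11, 1, 3 and picks X; Firm A would get 10.
- Mid: Firm B compares 20, 11, 14 and picks X; Firm A would get 17.
- High: Firm B compares 18, 4, 8 and picks X; Firm A would get 11.
Firm A's induced payoffs are 10, 17, 11, so Firm A commits to Mid. Subgame-perfect outcome: (Mid, X) with payoffs (17, 20).
For the simultaneous game, intersect best replies.
Firm A's best replies: X→Mid; Y→Mid; Z→Mid.
Firm B's best replies: Low→X; Mid→X; High→X.
Only (Mid, X) has each player best-responding; Nash payoffs (17, 20).
Sequential outcome (Mid, X) coincides with the Nash profile (Mid, X).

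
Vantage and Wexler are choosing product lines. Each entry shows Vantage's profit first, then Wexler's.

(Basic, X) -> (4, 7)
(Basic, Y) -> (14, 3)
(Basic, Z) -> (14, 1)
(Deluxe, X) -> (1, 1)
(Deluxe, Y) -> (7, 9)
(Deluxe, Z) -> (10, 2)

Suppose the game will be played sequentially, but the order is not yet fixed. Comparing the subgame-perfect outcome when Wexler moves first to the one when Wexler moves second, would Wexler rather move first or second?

second

If Vantage leads: Wexler's best replies are Basic→X, Deluxe→Y; Vantage's induced payoffs 4, 7; outcome (Deluxe, Y), payoffs (7, 9).
If Wexler leads: Vantage's best replies are X→Basic, Y→Basic, Z→Basic; Wexler's induced payoffs 7, 3, 1; outcome (Basic, X), payoffs (4, 7).
Wexler gets 7 moving first and 9 moving second, so Wexler prefers to move second.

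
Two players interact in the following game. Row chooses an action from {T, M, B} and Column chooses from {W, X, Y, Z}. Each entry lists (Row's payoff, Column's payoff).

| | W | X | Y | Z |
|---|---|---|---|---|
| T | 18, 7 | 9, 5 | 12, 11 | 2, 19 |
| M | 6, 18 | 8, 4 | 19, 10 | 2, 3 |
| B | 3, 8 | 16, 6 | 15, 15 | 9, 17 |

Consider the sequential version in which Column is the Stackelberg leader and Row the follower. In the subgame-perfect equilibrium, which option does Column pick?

Work backward from Row's decision.
- W: Row compares 18, 6, 3 and picks T; Column would get 7.
- X: Row compares 9, 8, 16 and picks B; Column would get 6.
- Y: Row compares 12, 19, 15 and picks M; Column would get 10.
- Z: Row compares 2, 2, 9 and picks B; Column would get 17.
Among 7, 6, 10, 17, the best is 17 at Z. Subgame-perfect outcome: (B, Z) with payoffs (9, 17).

Z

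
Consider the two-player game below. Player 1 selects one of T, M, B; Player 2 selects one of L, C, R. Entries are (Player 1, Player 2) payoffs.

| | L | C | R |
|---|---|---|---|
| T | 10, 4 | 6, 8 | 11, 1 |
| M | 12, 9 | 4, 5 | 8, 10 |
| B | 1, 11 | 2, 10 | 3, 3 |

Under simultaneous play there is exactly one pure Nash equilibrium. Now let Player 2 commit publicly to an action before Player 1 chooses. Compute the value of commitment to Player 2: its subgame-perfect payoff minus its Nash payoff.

1

Backward induction with Player 2 moving first.
- L: BR = M, leader payoff 9.
- C: BR = T, leader payoff 8.
- R: BR = T, leader payoff 1.
Player 2's induced payoffs are 9, 8, 1, so Player 2 commits to L. Subgame-perfect outcome: (M, L) with payoffs (12, 9).
Under simultaneous play:
Player 1's best replies: L→M; C→T; R→T.
Player 2's best replies: T→C; M→R; B→L.
The unique mutual best reply is (T, C), giving (6, 8).
Player 2's commitment gain: 9 − 8 = 1.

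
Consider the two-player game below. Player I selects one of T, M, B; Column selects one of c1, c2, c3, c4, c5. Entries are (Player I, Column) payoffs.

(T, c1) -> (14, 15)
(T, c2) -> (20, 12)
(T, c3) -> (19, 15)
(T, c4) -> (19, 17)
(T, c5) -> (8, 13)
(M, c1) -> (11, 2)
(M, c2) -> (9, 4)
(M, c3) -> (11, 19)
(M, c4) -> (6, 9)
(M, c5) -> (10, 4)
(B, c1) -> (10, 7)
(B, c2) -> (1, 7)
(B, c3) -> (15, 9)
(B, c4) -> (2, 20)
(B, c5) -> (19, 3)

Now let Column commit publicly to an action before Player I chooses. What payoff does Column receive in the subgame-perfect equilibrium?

Player I best-responds to each possible Column move:
- c1: BR = T, leader payoff 15.
- c2: BR = T, leader payoff 12.
- c3: BR = T, leader payoff 15.
- c4: BR = T, leader payoff 17.
- c5: BR = B, leader payoff 3.
Maximizing over 15, 12, 15, 17, 3, Column chooses c4. Subgame-perfect outcome: (T, c4) with payoffs (19, 17).

17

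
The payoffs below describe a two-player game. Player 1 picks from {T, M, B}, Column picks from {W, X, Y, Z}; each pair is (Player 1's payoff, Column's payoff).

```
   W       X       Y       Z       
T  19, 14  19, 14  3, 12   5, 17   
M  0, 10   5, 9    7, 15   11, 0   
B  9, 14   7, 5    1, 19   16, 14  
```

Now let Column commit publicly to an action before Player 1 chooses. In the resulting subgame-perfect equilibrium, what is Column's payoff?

15

Work backward from Player 1's decision.
- W → Player 1 plays T (best of 19, 0, 9); Column gets 14.
- X → Player 1 plays T (best of 19, 5, 7); Column gets 14.
- Y → Player 1 plays M (best of 3, 7, 1); Column gets 15.
- Z → Player 1 plays B (best of 5, 11, 16); Column gets 14.
Column's induced payoffs are 14, 14, 15, 14, so Column commits to Y. Subgame-perfect outcome: (M, Y) with payoffs (7, 15).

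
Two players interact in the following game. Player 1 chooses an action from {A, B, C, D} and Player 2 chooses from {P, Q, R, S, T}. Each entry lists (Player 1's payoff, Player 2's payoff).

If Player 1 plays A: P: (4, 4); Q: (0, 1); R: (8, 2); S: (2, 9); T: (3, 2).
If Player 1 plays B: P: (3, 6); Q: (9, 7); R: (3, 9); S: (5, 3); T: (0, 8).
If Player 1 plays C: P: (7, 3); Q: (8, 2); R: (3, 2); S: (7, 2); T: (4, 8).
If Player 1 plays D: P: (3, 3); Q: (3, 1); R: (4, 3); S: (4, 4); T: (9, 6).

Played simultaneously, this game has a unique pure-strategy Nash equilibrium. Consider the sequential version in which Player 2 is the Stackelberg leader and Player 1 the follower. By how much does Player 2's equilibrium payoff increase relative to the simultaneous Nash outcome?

1

Backward induction with Player 2 moving first.
- P → Player 1 plays C (best of 4, 3, 7, 3); Player 2 gets 3.
- Q → Player 1 plays B (best of 0, 9, 8, 3); Player 2 gets 7.
- R → Player 1 plays A (best of 8, 3, 3, 4); Player 2 gets 2.
- S → Player 1 plays C (best of 2, 5, 7, 4); Player 2 gets 2.
- T → Player 1 plays D (best of 3, 0, 4, 9); Player 2 gets 6.
Among 3, 7, 2, 2, 6, the best is 7 at Q. Subgame-perfect outcome: (B, Q) with payoffs (9, 7).
Under simultaneous play:
Player 1's best replies: P→C; Q→B; R→A; S→C; T→D.
Player 2's best replies: A→S; B→R; C→T; D→T.
Only (D, T) has each player best-responding; Nash payoffs (9, 6).
Player 2's commitment gain: 7 − 6 = 1.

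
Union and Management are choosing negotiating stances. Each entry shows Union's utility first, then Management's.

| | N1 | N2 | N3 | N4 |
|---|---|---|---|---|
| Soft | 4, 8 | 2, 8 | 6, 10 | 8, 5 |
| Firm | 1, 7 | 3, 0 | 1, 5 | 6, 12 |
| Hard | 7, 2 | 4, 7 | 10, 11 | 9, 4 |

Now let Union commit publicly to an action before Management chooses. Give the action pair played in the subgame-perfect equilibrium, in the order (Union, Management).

(Hard, N3)

Management best-responds to each possible Union move:
- Soft: Management compares 8, 8, 10, 5 and picks N3; Union would get 6.
- Firm: Management compares 7, 0, 5, 12 and picks N4; Union would get 6.
- Hard: Management compares 2, 7, 11, 4 and picks N3; Union would get 10.
Maximizing over 6, 6, 10, Union chooses Hard. Subgame-perfect outcome: (Hard, N3) with payoffs (10, 11).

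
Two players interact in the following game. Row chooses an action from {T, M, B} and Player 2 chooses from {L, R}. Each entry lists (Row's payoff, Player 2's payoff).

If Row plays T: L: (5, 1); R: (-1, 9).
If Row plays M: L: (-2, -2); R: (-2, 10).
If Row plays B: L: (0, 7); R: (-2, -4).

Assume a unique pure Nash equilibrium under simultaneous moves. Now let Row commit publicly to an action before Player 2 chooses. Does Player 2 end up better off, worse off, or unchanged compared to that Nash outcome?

Work backward from Player 2's decision.
- T: BR = R, leader payoff -1.
- M: BR = R, leader payoff -2.
- B: BR = L, leader payoff 0.
Row's induced payoffs are -1, -2, 0, so Row commits to B. Subgame-perfect outcome: (B, L) with payoffs (0, 7).
For the simultaneous game, intersect best replies.
Row's best replies: L→T; R→T.
Player 2's best replies: T→R; M→R; B→L.
Only (T, R) has each player best-responding; Nash payoffs (-1, 9).
Player 2 earns 7 sequentially versus 9 at the Nash outcome: worse off.

worse off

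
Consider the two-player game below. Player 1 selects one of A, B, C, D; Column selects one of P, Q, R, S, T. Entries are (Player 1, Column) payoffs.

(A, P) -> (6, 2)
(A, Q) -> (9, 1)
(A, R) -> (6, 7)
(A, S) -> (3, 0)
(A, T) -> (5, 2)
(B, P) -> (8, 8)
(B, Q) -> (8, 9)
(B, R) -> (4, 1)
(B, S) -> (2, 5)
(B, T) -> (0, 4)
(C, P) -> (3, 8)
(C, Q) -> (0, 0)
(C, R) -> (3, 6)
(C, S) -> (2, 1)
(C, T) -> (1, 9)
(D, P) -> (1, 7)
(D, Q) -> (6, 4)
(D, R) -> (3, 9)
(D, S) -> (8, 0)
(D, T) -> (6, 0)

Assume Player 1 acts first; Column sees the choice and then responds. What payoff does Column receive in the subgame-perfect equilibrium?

Backward induction with Player 1 moving first.
- A: BR = R, leader payoff 6.
- B: BR = Q, leader payoff 8.
- C: BR = T, leader payoff 1.
- D: BR = R, leader payoff 3.
Maximizing over 6, 8, 1, 3, Player 1 chooses B. Subgame-perfect outcome: (B, Q) with payoffs (8, 9).

9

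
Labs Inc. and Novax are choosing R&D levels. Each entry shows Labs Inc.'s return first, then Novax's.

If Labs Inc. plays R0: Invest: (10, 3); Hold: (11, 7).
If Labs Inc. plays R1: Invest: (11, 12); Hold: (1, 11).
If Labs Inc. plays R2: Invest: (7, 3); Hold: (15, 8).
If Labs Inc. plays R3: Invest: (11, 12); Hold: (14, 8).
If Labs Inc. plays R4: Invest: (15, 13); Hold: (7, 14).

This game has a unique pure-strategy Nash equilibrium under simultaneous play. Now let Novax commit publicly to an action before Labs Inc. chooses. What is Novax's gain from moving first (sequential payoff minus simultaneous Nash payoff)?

Work backward from Labs Inc.'s decision.
- Invest: Labs Inc. compares 10, 11, 7, 11, 15 and picks R4; Novax would get 13.
- Hold: Labs Inc. compares 11, 1, 15, 14, 7 and picks R2; Novax would get 8.
Novax's induced payoffs are 13, 8, so Novax commits to Invest. Subgame-perfect outcome: (R4, Invest) with payoffs (15, 13).
Under simultaneous play:
Labs Inc.'s best replies: Invest→R4; Hold→R2.
Novax's best replies: R0→Hold; R1→Invest; R2→Hold; R3→Invest; R4→Hold.
The unique mutual best reply is (R2, Hold), giving (15, 8).
Novax's commitment gain: 13 − 8 = 5.

5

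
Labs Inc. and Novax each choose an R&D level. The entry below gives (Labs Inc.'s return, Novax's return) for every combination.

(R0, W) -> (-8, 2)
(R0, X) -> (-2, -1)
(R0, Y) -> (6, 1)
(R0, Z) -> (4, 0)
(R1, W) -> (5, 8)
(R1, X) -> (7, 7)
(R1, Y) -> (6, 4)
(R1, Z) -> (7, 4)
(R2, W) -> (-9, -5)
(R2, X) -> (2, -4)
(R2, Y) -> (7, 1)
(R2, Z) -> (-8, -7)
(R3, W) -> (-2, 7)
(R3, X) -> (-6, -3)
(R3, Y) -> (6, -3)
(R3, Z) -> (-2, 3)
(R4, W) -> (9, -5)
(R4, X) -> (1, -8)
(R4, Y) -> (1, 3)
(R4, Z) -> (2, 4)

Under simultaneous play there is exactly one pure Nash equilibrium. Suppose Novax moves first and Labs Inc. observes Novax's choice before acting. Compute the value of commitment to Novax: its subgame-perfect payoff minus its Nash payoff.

6

Backward induction with Novax moving first.
- W: Labs Inc. compares -8, 5, -9, -2, 9 and picks R4; Novax would get -5.
- X: Labs Inc. compares -2, 7, 2, -6, 1 and picks R1; Novax would get 7.
- Y: Labs Inc. compares 6, 6, 7, 6, 1 and picks R2; Novax would get 1.
- Z: Labs Inc. compares 4, 7, -8, -2, 2 and picks R1; Novax would get 4.
Among -5, 7, 1, 4, the best is 7 at X. Subgame-perfect outcome: (R1, X) with payoffs (7, 7).
For the simultaneous game, intersect best replies.
Labs Inc.'s best replies: W→R4; X→R1; Y→R2; Z→R1.
Novax's best replies: R0→W; R1→W; R2→Y; R3→W; R4→Z.
The unique mutual best reply is (R2, Y), giving (7, 1).
Novax's commitment gain: 7 − 1 = 6.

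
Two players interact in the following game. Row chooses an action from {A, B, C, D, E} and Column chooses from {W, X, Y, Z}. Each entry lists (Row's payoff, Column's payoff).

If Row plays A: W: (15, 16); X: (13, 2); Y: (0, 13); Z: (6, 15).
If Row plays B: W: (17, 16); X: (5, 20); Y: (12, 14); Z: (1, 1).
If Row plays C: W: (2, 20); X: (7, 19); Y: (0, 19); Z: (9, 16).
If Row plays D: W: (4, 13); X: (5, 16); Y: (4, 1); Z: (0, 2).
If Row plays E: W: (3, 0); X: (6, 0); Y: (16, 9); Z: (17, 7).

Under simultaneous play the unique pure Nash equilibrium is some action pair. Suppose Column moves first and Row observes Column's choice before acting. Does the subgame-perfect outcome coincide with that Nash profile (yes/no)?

Work backward from Row's decision.
- W: Row compares 15, 17, 2, 4, 3 and picks B; Column would get 16.
- X: Row compares 13, 5, 7, 5, 6 and picks A; Column would get 2.
- Y: Row compares 0, 12, 0, 4, 16 and picks E; Column would get 9.
- Z: Row compares 6, 1, 9, 0, 17 and picks E; Column would get 7.
Column's induced payoffs are 16, 2, 9, 7, so Column commits to W. Subgame-perfect outcome: (B, W) with payoffs (17, 16).
For the simultaneous game, intersect best replies.
Row's best replies: W→B; X→A; Y→E; Z→E.
Column's best replies: A→W; B→X; C→W; D→X; E→Y.
The unique mutual best reply is (E, Y), giving (16, 9).
Sequential outcome (B, W) differs from the Nash profile (E, Y).

no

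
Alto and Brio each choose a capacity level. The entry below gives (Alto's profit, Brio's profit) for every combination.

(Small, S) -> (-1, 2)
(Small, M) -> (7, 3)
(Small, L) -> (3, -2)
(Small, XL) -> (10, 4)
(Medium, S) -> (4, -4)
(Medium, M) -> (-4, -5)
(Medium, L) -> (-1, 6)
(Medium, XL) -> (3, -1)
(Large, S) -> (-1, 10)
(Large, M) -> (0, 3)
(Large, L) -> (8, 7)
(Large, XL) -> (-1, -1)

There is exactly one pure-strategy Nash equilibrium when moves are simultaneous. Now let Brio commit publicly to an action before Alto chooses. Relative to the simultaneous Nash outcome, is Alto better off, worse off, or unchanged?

worse off

Work backward from Alto's decision.
- S: Alto compares -1, 4, -1 and picks Medium; Brio would get -4.
- M: Alto compares 7, -4, 0 and picks Small; Brio would get 3.
- L: Alto compares 3, -1, 8 and picks Large; Brio would get 7.
- XL: Alto compares 10, 3, -1 and picks Small; Brio would get 4.
Brio's induced payoffs are -4, 3, 7, 4, so Brio commits to L. Subgame-perfect outcome: (Large, L) with payoffs (8, 7).
For the simultaneous game, intersect best replies.
Alto's best replies: S→Medium; M→Small; L→Large; XL→Small.
Brio's best replies: Small→XL; Medium→L; Large→S.
Only (Small, XL) has each player best-responding; Nash payoffs (10, 4).
Alto earns 8 sequentially versus 10 at the Nash outcome: worse off.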